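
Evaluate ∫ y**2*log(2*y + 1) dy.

Use integration by parts with u = log(2*y + 1), dv = y**2 dy.
Then du = 2/(2*y + 1) dy and v = y**3/3.

y**3*log(2*y + 1)/3 - y**3/9 + y**2/12 - y/12 + log(2*y + 1)/24 + C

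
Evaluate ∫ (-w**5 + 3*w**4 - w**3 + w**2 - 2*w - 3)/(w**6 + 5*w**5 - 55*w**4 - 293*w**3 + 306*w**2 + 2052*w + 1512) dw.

-3305*log(w - 7)/16224 + log(w - 3)/240 + log(w + 1)/160 - 31*log(w + 2)/240 - 27481*log(w + 6)/40560 - 265/(52*w + 312) + C

Factor the denominator: (w - 7)*(w - 3)*(w + 1)*(w + 2)*(w + 6)**2.
Partial-fraction decomposition: -27481/(40560*(w + 6)) + 265/(52*(w + 6)**2) - 31/(240*(w + 2)) + 1/(160*(w + 1)) + 1/(240*(w - 3)) - 3305/(16224*(w - 7)).
Integrate each term; A/(w−a) gives A·log|w−a|; A/(w−a)² gives −A/(w−a).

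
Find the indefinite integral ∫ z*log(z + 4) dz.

Use integration by parts with u = log(z + 4), dv = z dz.
Then du = 1/(z + 4) dz and v = z**2/2.

z**2*log(z + 4)/2 - z**2/4 + 2*z - 8*log(z + 4) + C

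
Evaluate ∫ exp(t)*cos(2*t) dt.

Let I denote the integral. Integrate by parts with u = cos(2*t), dv = exp(t) dt, so v = exp(t): I = exp(t)*cos(2*t) + 2·∫ exp(t)*sin(2*t) dt.
Apply parts again with u = sin(2*t), dv = exp(t) dt: ∫ exp(t)*sin(2*t) dt = exp(t)*sin(2*t) − 2·I. Substituting back brings back I: I = 2*exp(t)*sin(2*t) + exp(t)*cos(2*t) − 4·I.
Solving for I: (1 + 4)·I equals the remaining terms, so I = (1/5)·(2*exp(t)*sin(2*t) + exp(t)*cos(2*t)).

2*exp(t)*sin(2*t)/5 + exp(t)*cos(2*t)/5 + C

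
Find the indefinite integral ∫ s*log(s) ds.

s**2*log(s)/2 - s**2/4 + C

Use integration by parts with u = log(s), dv = s ds.
Then du = 1/s ds and v = s**2/2.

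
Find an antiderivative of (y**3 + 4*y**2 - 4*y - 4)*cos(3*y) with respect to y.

Use integration by parts with u = y**3 + 4*y**2 - 4*y - 4, dv = cos(3*y) dy, so v = sin(3*y)/3.
Apply parts 3 times (tabular method): alternate signs, differentiate u down to 0, integrate dv up.

y**3*sin(3*y)/3 + 4*y**2*sin(3*y)/3 + y**2*cos(3*y)/3 - 14*y*sin(3*y)/9 + 8*y*cos(3*y)/9 - 44*sin(3*y)/27 - 14*cos(3*y)/27 + C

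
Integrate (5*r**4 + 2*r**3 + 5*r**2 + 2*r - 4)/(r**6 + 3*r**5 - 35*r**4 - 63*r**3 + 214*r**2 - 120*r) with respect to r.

Factor the denominator: r*(r - 5)*(r - 1)**2*(r + 4)*(r + 6).
Partial-fraction decomposition: -1553/(1617*(r + 6)) + 61/(90*(r + 4)) - 379/(1960*(r - 1)) - 1/(14*(r - 1)**2) + 1753/(3960*(r - 5)) + 1/(30*r).
Integrate each term; A/(r−a) gives A·log|r−a|; A/(r−a)² gives −A/(r−a).

log(r)/30 + 1753*log(r - 5)/3960 - 379*log(r - 1)/1960 + 61*log(r + 4)/90 - 1553*log(r + 6)/1617 + 1/(14*r - 14) + C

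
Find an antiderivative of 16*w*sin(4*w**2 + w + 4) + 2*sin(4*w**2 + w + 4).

Let u = 4*w**2 + w + 4, so du = (8*w + 1) dw.
Rewriting, the integral becomes 2·∫ sin(u) du = 2·-cos(u).
Substituting back, u = 4*w**2 + w + 4.

-2*cos(4*w**2 + w + 4) + C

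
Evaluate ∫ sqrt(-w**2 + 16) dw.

Substitute w = 4·sin(θ), so dw = 4·cos(θ) dθ and the radical becomes sqrt(-w**2 + 16) = 4·cos(θ) by the Pythagorean identity.
Integrate the resulting trig expression in θ, then back-substitute θ = asin(w/4), sin(θ) = w/4, cos(θ) = sqrt(-w**2 + 16)/4 (absorbing any constant into C).

w*sqrt(-w**2 + 16)/2 + 8*asin(w/4) + C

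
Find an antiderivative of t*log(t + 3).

Use integration by parts with u = log(t + 3), dv = t dt.
Then du = 1/(t + 3) dt and v = t**2/2.

t**2*log(t + 3)/2 - t**2/4 + 3*t/2 - 9*log(t + 3)/2 + C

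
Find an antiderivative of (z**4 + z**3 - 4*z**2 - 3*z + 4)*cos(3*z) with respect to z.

Use integration by parts with u = z**4 + z**3 - 4*z**2 - 3*z + 4, dv = cos(3*z) dz, so v = sin(3*z)/3.
Apply parts 4 times (tabular method): alternate signs, differentiate u down to 0, integrate dv up.

z**4*sin(3*z)/3 + z**3*sin(3*z)/3 + 4*z**3*cos(3*z)/9 - 16*z**2*sin(3*z)/9 + z**2*cos(3*z)/3 - 11*z*sin(3*z)/9 - 32*z*cos(3*z)/27 + 140*sin(3*z)/81 - 11*cos(3*z)/27 + C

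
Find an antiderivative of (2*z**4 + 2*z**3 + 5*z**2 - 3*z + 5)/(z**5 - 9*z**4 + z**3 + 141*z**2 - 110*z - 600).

-47633*log(z - 5)/3136 + 713*log(z - 4)/42 - 47*log(z + 2)/294 + 167*log(z + 3)/448 - 1615/(56*z - 280) + C

Factor the denominator: (z - 5)**2*(z - 4)*(z + 2)*(z + 3).
Partial-fraction decomposition: 167/(448*(z + 3)) - 47/(294*(z + 2)) + 713/(42*(z - 4)) - 47633/(3136*(z - 5)) + 1615/(56*(z - 5)**2).
Integrate each term; A/(z−a) gives A·log|z−a|; A/(z−a)² gives −A/(z−a).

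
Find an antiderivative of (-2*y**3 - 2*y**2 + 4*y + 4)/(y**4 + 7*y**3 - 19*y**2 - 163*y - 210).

Factor the denominator: (y - 5)*(y + 2)*(y + 3)*(y + 7).
Partial-fraction decomposition: -47/(20*(y + 7)) + 7/(8*(y + 3)) - 4/(35*(y + 2)) - 23/(56*(y - 5)).
Integrate each term: A/(y−a) contributes A·log|y−a|.

-23*log(y - 5)/56 - 4*log(y + 2)/35 + 7*log(y + 3)/8 - 47*log(y + 7)/20 + C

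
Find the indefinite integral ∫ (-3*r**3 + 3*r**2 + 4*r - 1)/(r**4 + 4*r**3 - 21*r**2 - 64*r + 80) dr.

Factor the denominator: (r - 4)*(r - 1)*(r + 4)*(r + 5).
Partial-fraction decomposition: -143/(18*(r + 5)) + 223/(40*(r + 4)) - 1/(30*(r - 1)) - 43/(72*(r - 4)).
Integrate each term: A/(r−a) contributes A·log|r−a|.

-43*log(r - 4)/72 - log(r - 1)/30 + 223*log(r + 4)/40 - 143*log(r + 5)/18 + C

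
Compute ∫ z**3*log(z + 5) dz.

Use integration by parts with u = log(z + 5), dv = z**3 dz.
Then du = 1/(z + 5) dz and v = z**4/4.

z**4*log(z + 5)/4 - z**4/16 + 5*z**3/12 - 25*z**2/8 + 125*z/4 - 625*log(z + 5)/4 + C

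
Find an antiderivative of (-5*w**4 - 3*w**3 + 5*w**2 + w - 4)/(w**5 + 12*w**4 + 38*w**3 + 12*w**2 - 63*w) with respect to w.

4*log(w)/63 - 3*log(w - 1)/64 + 251*log(w + 3)/36 - 5371*log(w + 7)/448 + 143/(24*w + 72) + C

Factor the denominator: w*(w - 1)*(w + 3)**2*(w + 7).
Partial-fraction decomposition: -5371/(448*(w + 7)) + 251/(36*(w + 3)) - 143/(24*(w + 3)**2) - 3/(64*(w - 1)) + 4/(63*w).
Integrate each term; A/(w−a) gives A·log|w−a|; A/(w−a)² gives −A/(w−a).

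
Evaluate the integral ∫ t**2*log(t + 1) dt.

Use integration by parts with u = log(t + 1), dv = t**2 dt.
Then du = 1/(t + 1) dt and v = t**3/3.

t**3*log(t + 1)/3 - t**3/9 + t**2/6 - t/3 + log(t + 1)/3 + C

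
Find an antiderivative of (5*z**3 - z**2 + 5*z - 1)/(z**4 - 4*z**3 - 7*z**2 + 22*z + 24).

Factor the denominator: (z - 4)*(z - 3)*(z + 1)*(z + 2).
Partial-fraction decomposition: 11/(6*(z + 2)) - 3/(5*(z + 1)) - 7/(z - 3) + 323/(30*(z - 4)).
Integrate each term: A/(z−a) contributes A·log|z−a|.

323*log(z - 4)/30 - 7*log(z - 3) - 3*log(z + 1)/5 + 11*log(z + 2)/6 + C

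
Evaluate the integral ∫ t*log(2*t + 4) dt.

t**2*log(2*t + 4)/2 - t**2/4 + t - 2*log(t + 2) + C

Use integration by parts with u = log(2*t + 4), dv = t dt.
Then du = 2/(2*t + 4) dt and v = t**2/2.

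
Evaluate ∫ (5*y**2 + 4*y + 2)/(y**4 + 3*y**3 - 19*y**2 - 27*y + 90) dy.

59*log(y - 3)/48 - 6*log(y - 2)/7 + 7*log(y + 3)/12 - 107*log(y + 5)/112 + C

Factor the denominator: (y - 3)*(y - 2)*(y + 3)*(y + 5).
Partial-fraction decomposition: -107/(112*(y + 5)) + 7/(12*(y + 3)) - 6/(7*(y - 2)) + 59/(48*(y - 3)).
Integrate each term: A/(y−a) contributes A·log|y−a|.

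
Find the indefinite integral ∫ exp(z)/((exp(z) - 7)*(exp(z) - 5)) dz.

log(exp(z) - 7)/2 - log(exp(z) - 5)/2 + C

Let u = e^z, du = e^z dz.
The integral becomes ∫ du/((u-7)(u-5)); decompose into partial fractions.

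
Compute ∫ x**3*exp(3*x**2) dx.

(3*x**2 - 1)*exp(3*x**2)/18 + C

Let u = x², du = 2x dx; rewrite as (1/2)∫ u^1·exp(3u) du.
Now integrate by parts 1 time.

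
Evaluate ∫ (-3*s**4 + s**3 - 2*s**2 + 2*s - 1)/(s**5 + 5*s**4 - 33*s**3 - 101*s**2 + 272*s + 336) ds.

Factor the denominator: (s - 4)*(s - 3)*(s + 1)*(s + 4)*(s + 7).
Partial-fraction decomposition: -851/(220*(s + 7)) + 97/(56*(s + 4)) - 1/(40*(s + 1)) + 229/(280*(s - 3)) - 729/(440*(s - 4)).
Integrate each term: A/(s−a) contributes A·log|s−a|.

-729*log(s - 4)/440 + 229*log(s - 3)/280 - log(s + 1)/40 + 97*log(s + 4)/56 - 851*log(s + 7)/220 + C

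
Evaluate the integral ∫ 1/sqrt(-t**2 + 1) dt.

Substitute t = sin(θ), so dt = cos(θ) dθ and the radical becomes sqrt(-t**2 + 1) = cos(θ) by the Pythagorean identity.
Integrate the resulting trig expression in θ, then back-substitute θ = asin(t), sin(θ) = t, cos(θ) = sqrt(-t**2 + 1) (absorbing any constant into C).

asin(t) + C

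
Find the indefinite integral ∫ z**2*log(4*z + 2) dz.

Use integration by parts with u = log(4*z + 2), dv = z**2 dz.
Then du = 4/(4*z + 2) dz and v = z**3/3.

z**3*log(4*z + 2)/3 - z**3/9 + z**2/12 - z/12 + log(2*z + 1)/24 + C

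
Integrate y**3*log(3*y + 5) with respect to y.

y**4*log(3*y + 5)/4 - y**4/16 + 5*y**3/36 - 25*y**2/72 + 125*y/108 - 625*log(3*y + 5)/324 + C

Use integration by parts with u = log(3*y + 5), dv = y**3 dy.
Then du = 3/(3*y + 5) dy and v = y**4/4.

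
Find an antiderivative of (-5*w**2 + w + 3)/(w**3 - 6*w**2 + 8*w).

3*log(w)/8 - 73*log(w - 4)/8 + 15*log(w - 2)/4 + C

Factor the denominator: w*(w - 4)*(w - 2).
Partial-fraction decomposition: 15/(4*(w - 2)) - 73/(8*(w - 4)) + 3/(8*w).
Integrate each term: A/(w−a) contributes A·log|w−a|.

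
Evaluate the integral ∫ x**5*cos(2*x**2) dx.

Let u = x², du = 2x dx; rewrite as (1/2)∫ u^2·cos(2u) du.
Now integrate by parts 2 times.

x**4*sin(2*x**2)/4 + x**2*cos(2*x**2)/4 - sin(2*x**2)/8 + C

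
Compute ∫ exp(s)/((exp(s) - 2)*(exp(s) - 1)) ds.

Let u = e^s, du = e^s ds.
The integral becomes ∫ du/((u-2)(u-1)); decompose into partial fractions.

log(exp(s) - 2) - log(exp(s) - 1) + C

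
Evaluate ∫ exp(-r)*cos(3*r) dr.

3*exp(-r)*sin(3*r)/10 - exp(-r)*cos(3*r)/10 + C

Let I denote the integral. Integrate by parts with u = cos(3*r), dv = exp(-r) dr, so v = -exp(-r): I = -exp(-r)*cos(3*r) − 3·∫ exp(-r)*sin(3*r) dr.
Apply parts again with u = sin(3*r), dv = exp(-r) dr: ∫ exp(-r)*sin(3*r) dr = -exp(-r)*sin(3*r) + 3·I. Substituting back brings back I: I = 3*exp(-r)*sin(3*r) - exp(-r)*cos(3*r) − 9·I.
Solving for I: (1 + 9)·I equals the remaining terms, so I = (1/10)·(3*exp(-r)*sin(3*r) - exp(-r)*cos(3*r)).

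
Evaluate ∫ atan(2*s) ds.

Use integration by parts with u = arctan(2*s), dv = ds.
Then du = 2/(4*s**2 + 1) ds.

s*atan(2*s) - log(4*s**2 + 1)/4 + C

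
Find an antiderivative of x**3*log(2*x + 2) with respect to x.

Use integration by parts with u = log(2*x + 2), dv = x**3 dx.
Then du = 2/(2*x + 2) dx and v = x**4/4.

x**4*log(2*x + 2)/4 - x**4/16 + x**3/12 - x**2/8 + x/4 - log(x + 1)/4 + C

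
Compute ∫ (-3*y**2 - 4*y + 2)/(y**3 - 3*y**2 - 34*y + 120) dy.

Factor the denominator: (y - 5)*(y - 4)*(y + 6).
Partial-fraction decomposition: -41/(55*(y + 6)) + 31/(5*(y - 4)) - 93/(11*(y - 5)).
Integrate each term: A/(y−a) contributes A·log|y−a|.

-93*log(y - 5)/11 + 31*log(y - 4)/5 - 41*log(y + 6)/55 + C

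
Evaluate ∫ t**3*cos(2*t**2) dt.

Let u = t², du = 2t dt; rewrite as (1/2)∫ u^1·cos(2u) du.
Now integrate by parts 1 time.

t**2*sin(2*t**2)/4 + cos(2*t**2)/8 + C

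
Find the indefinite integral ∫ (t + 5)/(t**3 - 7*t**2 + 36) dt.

Factor the denominator: (t - 6)*(t - 3)*(t + 2).
Partial-fraction decomposition: 3/(40*(t + 2)) - 8/(15*(t - 3)) + 11/(24*(t - 6)).
Integrate each term: A/(t−a) contributes A·log|t−a|.

11*log(t - 6)/24 - 8*log(t - 3)/15 + 3*log(t + 2)/40 + C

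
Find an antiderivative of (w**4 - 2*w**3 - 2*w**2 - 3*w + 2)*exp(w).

(w**4 - 6*w**3 + 16*w**2 - 35*w + 37)*exp(w) + C

Use integration by parts with u = w**4 - 2*w**3 - 2*w**2 - 3*w + 2, dv = exp(w) dw, so v = exp(w).
Apply parts 4 times (tabular method): alternate signs, differentiate u down to 0, integrate dv up.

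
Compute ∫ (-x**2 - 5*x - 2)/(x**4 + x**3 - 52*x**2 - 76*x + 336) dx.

Factor the denominator: (x - 7)*(x - 2)*(x + 4)*(x + 6).
Partial-fraction decomposition: 1/(26*(x + 6)) + 1/(66*(x + 4)) + 1/(15*(x - 2)) - 86/(715*(x - 7)).
Integrate each term: A/(x−a) contributes A·log|x−a|.

-86*log(x - 7)/715 + log(x - 2)/15 + log(x + 4)/66 + log(x + 6)/26 + C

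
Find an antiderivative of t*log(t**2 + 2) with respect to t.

t**2*log(t**2 + 2)/2 - t**2/2 + log(t**2 + 2) + C

Let u = t**2 + 2, so du = (2*t) dt.
The integral becomes (1/2)·∫ log(u) du; integrate by parts with u′=log(u), dv′=du.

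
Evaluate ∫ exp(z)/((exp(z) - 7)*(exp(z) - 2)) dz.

log(exp(z) - 7)/5 - log(exp(z) - 2)/5 + C

Let u = e^z, du = e^z dz.
The integral becomes ∫ du/((u-2)(u-7)); decompose into partial fractions.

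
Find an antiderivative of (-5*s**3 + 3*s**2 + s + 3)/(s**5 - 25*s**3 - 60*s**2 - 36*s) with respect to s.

Factor the denominator: s*(s - 6)*(s + 1)*(s + 2)*(s + 3).
Partial-fraction decomposition: 3/(s + 3) - 53/(16*(s + 2)) + 5/(7*(s + 1)) - 107/(336*(s - 6)) - 1/(12*s).
Integrate each term: A/(s−a) contributes A·log|s−a|.

-log(s)/12 - 107*log(s - 6)/336 + 5*log(s + 1)/7 - 53*log(s + 2)/16 + 3*log(s + 3) + C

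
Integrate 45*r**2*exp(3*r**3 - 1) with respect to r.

5*exp(3*r**3 - 1) + C

Let u = 3*r**3 - 1, so du = (9*r**2) dr.
Rewriting, the integral becomes 5·∫ e^u du = 5·e^u.
Substituting back, u = 3*r**3 - 1.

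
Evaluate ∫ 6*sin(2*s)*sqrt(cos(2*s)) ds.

-2*cos(2*s)**(3/2) + C

Let u = cos(2*s), so du = (-2*sin(2*s)) ds.
Rewriting, the integral becomes -3·∫ √u du = -3·(2/3)u^(3/2).
Substituting back, u = cos(2*s).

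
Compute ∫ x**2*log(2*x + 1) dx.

Use integration by parts with u = log(2*x + 1), dv = x**2 dx.
Then du = 2/(2*x + 1) dx and v = x**3/3.

x**3*log(2*x + 1)/3 - x**3/9 + x**2/12 - x/12 + log(2*x + 1)/24 + C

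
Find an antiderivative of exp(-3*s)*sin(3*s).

Let I denote the integral. Integrate by parts with u = sin(3*s), dv = exp(-3*s) ds, so v = -exp(-3*s)/3: I = -exp(-3*s)*sin(3*s)/3 + ∫ exp(-3*s)*cos(3*s) ds.
Apply parts again with u = cos(3*s), dv = exp(-3*s) ds: ∫ exp(-3*s)*cos(3*s) ds = -exp(-3*s)*cos(3*s)/3 − I. Substituting back brings back I: I = -exp(-3*s)*sin(3*s)/3 - exp(-3*s)*cos(3*s)/3 − I.
Solving for I: (1 + 1)·I equals the remaining terms, so I = (1/2)·(-exp(-3*s)*sin(3*s)/3 - exp(-3*s)*cos(3*s)/3).

-exp(-3*s)*sin(3*s)/6 - exp(-3*s)*cos(3*s)/6 + C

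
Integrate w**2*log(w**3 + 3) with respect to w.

Let u = w**3 + 3, so du = (3*w**2) dw.
The integral becomes (1/3)·∫ log(u) du; integrate by parts with u′=log(u), dv′=du.

w**3*log(w**3 + 3)/3 - w**3/3 + log(w**3 + 3) + C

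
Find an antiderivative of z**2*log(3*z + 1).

Use integration by parts with u = log(3*z + 1), dv = z**2 dz.
Then du = 3/(3*z + 1) dz and v = z**3/3.

z**3*log(3*z + 1)/3 - z**3/9 + z**2/18 - z/27 + log(3*z + 1)/81 + C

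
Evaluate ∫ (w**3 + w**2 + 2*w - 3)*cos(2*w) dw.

w**3*sin(2*w)/2 + w**2*sin(2*w)/2 + 3*w**2*cos(2*w)/4 + w*sin(2*w)/4 + w*cos(2*w)/2 - 7*sin(2*w)/4 + cos(2*w)/8 + C

Use integration by parts with u = w**3 + w**2 + 2*w - 3, dv = cos(2*w) dw, so v = sin(2*w)/2.
Apply parts 3 times (tabular method): alternate signs, differentiate u down to 0, integrate dv up.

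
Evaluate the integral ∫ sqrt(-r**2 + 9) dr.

r*sqrt(-r**2 + 9)/2 + 9*asin(r/3)/2 + C

Substitute r = 3·sin(θ), so dr = 3·cos(θ) dθ and the radical becomes sqrt(-r**2 + 9) = 3·cos(θ) by the Pythagorean identity.
Integrate the resulting trig expression in θ, then back-substitute θ = asin(r/3), sin(θ) = r/3, cos(θ) = sqrt(-r**2 + 9)/3 (absorbing any constant into C).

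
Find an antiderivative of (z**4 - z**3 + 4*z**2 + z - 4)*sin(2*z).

-z**4*cos(2*z)/2 + z**3*sin(2*z) + z**3*cos(2*z)/2 - 3*z**2*sin(2*z)/4 - z**2*cos(2*z)/2 + z*sin(2*z)/2 - 5*z*cos(2*z)/4 + 5*sin(2*z)/8 + 9*cos(2*z)/4 + C

Use integration by parts with u = z**4 - z**3 + 4*z**2 + z - 4, dv = sin(2*z) dz, so v = -cos(2*z)/2.
Apply parts 4 times (tabular method): alternate signs, differentiate u down to 0, integrate dv up.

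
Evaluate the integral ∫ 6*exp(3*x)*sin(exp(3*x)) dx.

Let u = exp(3*x), so du = (3*exp(3*x)) dx.
Rewriting, the integral becomes 2·∫ sin(u) du = 2·-cos(u).
Substituting back, u = exp(3*x).

-2*cos(exp(3*x)) + C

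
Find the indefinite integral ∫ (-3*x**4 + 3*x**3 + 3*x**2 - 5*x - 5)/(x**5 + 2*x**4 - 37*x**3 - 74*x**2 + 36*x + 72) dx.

Factor the denominator: (x - 6)*(x - 1)*(x + 1)*(x + 2)*(x + 6).
Partial-fraction decomposition: -629/(240*(x + 6)) + 55/(96*(x + 2)) - 3/(70*(x + 1)) + 1/(30*(x - 1)) - 3167/(3360*(x - 6)).
Integrate each term: A/(x−a) contributes A·log|x−a|.

-3167*log(x - 6)/3360 + log(x - 1)/30 - 3*log(x + 1)/70 + 55*log(x + 2)/96 - 629*log(x + 6)/240 + C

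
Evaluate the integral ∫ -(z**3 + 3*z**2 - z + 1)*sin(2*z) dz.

z**3*cos(2*z)/2 - 3*z**2*sin(2*z)/4 + 3*z**2*cos(2*z)/2 - 3*z*sin(2*z)/2 - 5*z*cos(2*z)/4 + 5*sin(2*z)/8 - cos(2*z)/4 + C

Use integration by parts with u = z**3 + 3*z**2 - z + 1, dv = -sin(2*z) dz, so v = cos(2*z)/2.
Apply parts 3 times (tabular method): alternate signs, differentiate u down to 0, integrate dv up.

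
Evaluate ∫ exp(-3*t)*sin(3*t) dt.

Let I denote the integral. Integrate by parts with u = sin(3*t), dv = exp(-3*t) dt, so v = -exp(-3*t)/3: I = -exp(-3*t)*sin(3*t)/3 + ∫ exp(-3*t)*cos(3*t) dt.
Apply parts again with u = cos(3*t), dv = exp(-3*t) dt: ∫ exp(-3*t)*cos(3*t) dt = -exp(-3*t)*cos(3*t)/3 − I. Substituting back brings back I: I = -exp(-3*t)*sin(3*t)/3 - exp(-3*t)*cos(3*t)/3 − I.
Solving for I: (1 + 1)·I equals the remaining terms, so I = (1/2)·(-exp(-3*t)*sin(3*t)/3 - exp(-3*t)*cos(3*t)/3).

-exp(-3*t)*sin(3*t)/6 - exp(-3*t)*cos(3*t)/6 + C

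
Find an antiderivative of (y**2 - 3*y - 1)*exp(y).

(y**2 - 5*y + 4)*exp(y) + C

Use integration by parts with u = y**2 - 3*y - 1, dv = exp(y) dy, so v = exp(y).
Apply parts 2 times (tabular method): alternate signs, differentiate u down to 0, integrate dv up.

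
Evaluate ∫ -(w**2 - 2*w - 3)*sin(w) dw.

Use integration by parts with u = w**2 - 2*w - 3, dv = -sin(w) dw, so v = cos(w).
Apply parts 2 times (tabular method): alternate signs, differentiate u down to 0, integrate dv up.

w**2*cos(w) - 2*w*sin(w) - 2*w*cos(w) + 2*sin(w) - 5*cos(w) + C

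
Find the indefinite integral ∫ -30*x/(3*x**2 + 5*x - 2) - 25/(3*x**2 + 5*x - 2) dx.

-5*log(3*x**2 + 5*x - 2) + C

Let u = 3*x**2 + 5*x - 2, so du = (6*x + 5) dx.
Rewriting, the integral becomes -5·∫ 1/u du = -5·log(u).
Substituting back, u = 3*x**2 + 5*x - 2.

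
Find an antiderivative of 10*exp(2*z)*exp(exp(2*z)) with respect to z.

Let u = exp(2*z), so du = (2*exp(2*z)) dz.
Rewriting, the integral becomes 5·∫ e^u du = 5·e^u.
Substituting back, u = exp(2*z).

5*exp(exp(2*z)) + C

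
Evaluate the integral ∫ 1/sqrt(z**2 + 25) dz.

log(z + sqrt(z**2 + 25)) + C

Substitute z = 5·tan(θ), so dz = 5·sec(θ)^2 dθ and the radical becomes sqrt(z**2 + 25) = 5·sec(θ) by the Pythagorean identity.
Integrate the resulting trig expression in θ, then back-substitute tan(θ) = z/5, sec(θ) = sqrt(z**2 + 25)/5 (absorbing any constant into C).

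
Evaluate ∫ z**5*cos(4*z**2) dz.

Let u = z², du = 2z dz; rewrite as (1/2)∫ u^2·cos(4u) du.
Now integrate by parts 2 times.

z**4*sin(4*z**2)/8 + z**2*cos(4*z**2)/16 - sin(4*z**2)/64 + C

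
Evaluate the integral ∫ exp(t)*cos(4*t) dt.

4*exp(t)*sin(4*t)/17 + exp(t)*cos(4*t)/17 + C

Let I denote the integral. Integrate by parts with u = cos(4*t), dv = exp(t) dt, so v = exp(t): I = exp(t)*cos(4*t) + 4·∫ exp(t)*sin(4*t) dt.
Apply parts again with u = sin(4*t), dv = exp(t) dt: ∫ exp(t)*sin(4*t) dt = exp(t)*sin(4*t) − 4·I. Substituting back brings back I: I = 4*exp(t)*sin(4*t) + exp(t)*cos(4*t) − 16·I.
Solving for I: (1 + 16)·I equals the remaining terms, so I = (1/17)·(4*exp(t)*sin(4*t) + exp(t)*cos(4*t)).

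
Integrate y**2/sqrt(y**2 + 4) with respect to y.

y*sqrt(y**2 + 4)/2 - 2*log(y + sqrt(y**2 + 4)) + C

Substitute y = 2·tan(θ), so dy = 2·sec(θ)^2 dθ and the radical becomes sqrt(y**2 + 4) = 2·sec(θ) by the Pythagorean identity.
Integrate the resulting trig expression in θ, then back-substitute tan(θ) = y/2, sec(θ) = sqrt(y**2 + 4)/2 (absorbing any constant into C).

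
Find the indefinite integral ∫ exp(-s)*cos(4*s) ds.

Let I denote the integral. Integrate by parts with u = cos(4*s), dv = exp(-s) ds, so v = -exp(-s): I = -exp(-s)*cos(4*s) − 4·∫ exp(-s)*sin(4*s) ds.
Apply parts again with u = sin(4*s), dv = exp(-s) ds: ∫ exp(-s)*sin(4*s) ds = -exp(-s)*sin(4*s) + 4·I. Substituting back brings back I: I = 4*exp(-s)*sin(4*s) - exp(-s)*cos(4*s) − 16·I.
Solving for I: (1 + 16)·I equals the remaining terms, so I = (1/17)·(4*exp(-s)*sin(4*s) - exp(-s)*cos(4*s)).

4*exp(-s)*sin(4*s)/17 - exp(-s)*cos(4*s)/17 + C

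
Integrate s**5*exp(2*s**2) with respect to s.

(2*s**4 - 2*s**2 + 1)*exp(2*s**2)/8 + C

Let u = s², du = 2s ds; rewrite as (1/2)∫ u^2·exp(2u) du.
Now integrate by parts 2 times.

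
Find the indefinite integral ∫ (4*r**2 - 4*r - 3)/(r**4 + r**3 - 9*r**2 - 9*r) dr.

log(r)/3 + 7*log(r - 3)/24 + 5*log(r + 1)/8 - 5*log(r + 3)/4 + C

Factor the denominator: r*(r - 3)*(r + 1)*(r + 3).
Partial-fraction decomposition: -5/(4*(r + 3)) + 5/(8*(r + 1)) + 7/(24*(r - 3)) + 1/(3*r).
Integrate each term: A/(r−a) contributes A·log|r−a|.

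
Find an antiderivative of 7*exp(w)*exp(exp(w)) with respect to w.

7*exp(exp(w)) + C

Let u = exp(w), so du = (exp(w)) dw.
Rewriting, the integral becomes 7·∫ e^u du = 7·e^u.
Substituting back, u = exp(w).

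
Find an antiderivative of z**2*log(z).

z**3*log(z)/3 - z**3/9 + C

Use integration by parts with u = log(z), dv = z**2 dz.
Then du = 1/z dz and v = z**3/3.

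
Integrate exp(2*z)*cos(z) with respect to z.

Let I denote the integral. Integrate by parts with u = cos(z), dv = exp(2*z) dz, so v = exp(2*z)/2: I = exp(2*z)*cos(z)/2 + (1/2)·∫ exp(2*z)*sin(z) dz.
Apply parts again with u = sin(z), dv = exp(2*z) dz: ∫ exp(2*z)*sin(z) dz = exp(2*z)*sin(z)/2 − (1/2)·I. Substituting back brings back I: I = exp(2*z)*sin(z)/4 + exp(2*z)*cos(z)/2 − (1/4)·I.
Solving for I: (1 + 1/4)·I equals the remaining terms, so I = (4/5)·(exp(2*z)*sin(z)/4 + exp(2*z)*cos(z)/2).

exp(2*z)*sin(z)/5 + 2*exp(2*z)*cos(z)/5 + C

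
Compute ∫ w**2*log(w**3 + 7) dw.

Let u = w**3 + 7, so du = (3*w**2) dw.
The integral becomes (1/3)·∫ log(u) du; integrate by parts with u′=log(u), dv′=du.

w**3*log(w**3 + 7)/3 - w**3/3 + 7*log(w**3 + 7)/3 + C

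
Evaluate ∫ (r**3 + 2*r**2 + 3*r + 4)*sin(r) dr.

-r**3*cos(r) + 3*r**2*sin(r) - 2*r**2*cos(r) + 4*r*sin(r) + 3*r*cos(r) - 3*sin(r) + C

Use integration by parts with u = r**3 + 2*r**2 + 3*r + 4, dv = sin(r) dr, so v = -cos(r).
Apply parts 3 times (tabular method): alternate signs, differentiate u down to 0, integrate dv up.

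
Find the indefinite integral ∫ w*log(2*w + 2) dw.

w**2*log(2*w + 2)/2 - w**2/4 + w/2 - log(w + 1)/2 + C

Use integration by parts with u = log(2*w + 2), dv = w dw.
Then du = 2/(2*w + 2) dw and v = w**2/2.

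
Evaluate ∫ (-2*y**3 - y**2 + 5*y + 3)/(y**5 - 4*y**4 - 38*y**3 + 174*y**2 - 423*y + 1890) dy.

Factor the denominator: (y - 6)*(y - 5)*(y + 7)*(y**2 + 9).
Partial-fraction decomposition: (211*y - 288)/(2958*(y**2 + 9)) + 605/(9048*(y + 7)) + 247/(408*(y - 5)) - 29/(39*(y - 6)).
Integrate each term; A/(y−a) gives A·log|y−a|; the (By+D)/(y²+p²) term gives a log and an atan.

-29*log(y - 6)/39 + 247*log(y - 5)/408 + 605*log(y + 7)/9048 + 211*log(y**2 + 9)/5916 - 16*atan(y/3)/493 + C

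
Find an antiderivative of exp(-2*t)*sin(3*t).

-2*exp(-2*t)*sin(3*t)/13 - 3*exp(-2*t)*cos(3*t)/13 + C

Let I denote the integral. Integrate by parts with u = sin(3*t), dv = exp(-2*t) dt, so v = -exp(-2*t)/2: I = -exp(-2*t)*sin(3*t)/2 + (3/2)·∫ exp(-2*t)*cos(3*t) dt.
Apply parts again with u = cos(3*t), dv = exp(-2*t) dt: ∫ exp(-2*t)*cos(3*t) dt = -exp(-2*t)*cos(3*t)/2 − (3/2)·I. Substituting back brings back I: I = -exp(-2*t)*sin(3*t)/2 - 3*exp(-2*t)*cos(3*t)/4 − (9/4)·I.
Solving for I: (1 + 9/4)·I equals the remaining terms, so I = (4/13)·(-exp(-2*t)*sin(3*t)/2 - 3*exp(-2*t)*cos(3*t)/4).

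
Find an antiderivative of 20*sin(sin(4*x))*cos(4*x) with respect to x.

Let u = sin(4*x), so du = (4*cos(4*x)) dx.
Rewriting, the integral becomes 5·∫ sin(u) du = 5·-cos(u).
Substituting back, u = sin(4*x).

-5*cos(sin(4*x)) + C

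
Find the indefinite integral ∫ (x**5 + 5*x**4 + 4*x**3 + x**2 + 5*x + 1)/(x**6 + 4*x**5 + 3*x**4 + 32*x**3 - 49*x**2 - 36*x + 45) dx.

439*log(x - 1)/1800 - 3*log(x + 1)/160 + 499*log(x + 5)/4896 + 143*log(x**2 + 9)/425 + 1879*atan(x/3)/5100 - 17/(120*x - 120) + C

Factor the denominator: (x - 1)**2*(x + 1)*(x + 5)*(x**2 + 9).
Partial-fraction decomposition: (1144*x + 1879)/(1700*(x**2 + 9)) + 499/(4896*(x + 5)) - 3/(160*(x + 1)) + 439/(1800*(x - 1)) + 17/(120*(x - 1)**2).
Integrate each term; A/(x−a) gives A·log|x−a|; the (Bx+D)/(x²+p²) term gives a log and an atan.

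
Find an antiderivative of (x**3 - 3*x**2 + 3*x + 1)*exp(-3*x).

Use integration by parts with u = x**3 - 3*x**2 + 3*x + 1, dv = exp(-3*x) dx, so v = -exp(-3*x)/3.
Apply parts 3 times (tabular method): alternate signs, differentiate u down to 0, integrate dv up.

(-9*x**3 + 18*x**2 - 15*x - 14)*exp(-3*x)/27 + C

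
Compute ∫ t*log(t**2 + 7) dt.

t**2*log(t**2 + 7)/2 - t**2/2 + 7*log(t**2 + 7)/2 + C

Let u = t**2 + 7, so du = (2*t) dt.
The integral becomes (1/2)·∫ log(u) du; integrate by parts with u′=log(u), dv′=du.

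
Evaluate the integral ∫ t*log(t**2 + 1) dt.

Let u = t**2 + 1, so du = (2*t) dt.
The integral becomes (1/2)·∫ log(u) du; integrate by parts with u′=log(u), dv′=du.

t**2*log(t**2 + 1)/2 - t**2/2 + log(t**2 + 1)/2 + C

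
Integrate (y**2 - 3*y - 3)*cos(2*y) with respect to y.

y**2*sin(2*y)/2 - 3*y*sin(2*y)/2 + y*cos(2*y)/2 - 7*sin(2*y)/4 - 3*cos(2*y)/4 + C

Use integration by parts with u = y**2 - 3*y - 3, dv = cos(2*y) dy, so v = sin(2*y)/2.
Apply parts 2 times (tabular method): alternate signs, differentiate u down to 0, integrate dv up.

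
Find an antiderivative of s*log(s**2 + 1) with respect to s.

s**2*log(s**2 + 1)/2 - s**2/2 + log(s**2 + 1)/2 + C

Let u = s**2 + 1, so du = (2*s) ds.
The integral becomes (1/2)·∫ log(u) du; integrate by parts with u′=log(u), dv′=du.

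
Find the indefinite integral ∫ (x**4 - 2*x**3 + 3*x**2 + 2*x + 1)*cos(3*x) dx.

x**4*sin(3*x)/3 - 2*x**3*sin(3*x)/3 + 4*x**3*cos(3*x)/9 + 5*x**2*sin(3*x)/9 - 2*x**2*cos(3*x)/3 + 10*x*sin(3*x)/9 + 10*x*cos(3*x)/27 + 17*sin(3*x)/81 + 10*cos(3*x)/27 + C

Use integration by parts with u = x**4 - 2*x**3 + 3*x**2 + 2*x + 1, dv = cos(3*x) dx, so v = sin(3*x)/3.
Apply parts 4 times (tabular method): alternate signs, differentiate u down to 0, integrate dv up.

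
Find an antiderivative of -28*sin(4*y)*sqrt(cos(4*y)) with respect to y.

14*cos(4*y)**(3/2)/3 + C

Let u = cos(4*y), so du = (-4*sin(4*y)) dy.
Rewriting, the integral becomes 7·∫ √u du = 7·(2/3)u^(3/2).
Substituting back, u = cos(4*y).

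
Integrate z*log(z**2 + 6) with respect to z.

Let u = z**2 + 6, so du = (2*z) dz.
The integral becomes (1/2)·∫ log(u) du; integrate by parts with u′=log(u), dv′=du.

z**2*log(z**2 + 6)/2 - z**2/2 + 3*log(z**2 + 6) + C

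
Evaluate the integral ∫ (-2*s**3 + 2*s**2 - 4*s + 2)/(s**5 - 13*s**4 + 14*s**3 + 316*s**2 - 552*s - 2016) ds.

-614*log(s - 7)/99 + 9841*log(s - 6)/1600 - 17*log(s + 2)/576 + 89*log(s + 4)/1100 - 191/(40*s - 240) + C

Factor the denominator: (s - 7)*(s - 6)**2*(s + 2)*(s + 4).
Partial-fraction decomposition: 89/(1100*(s + 4)) - 17/(576*(s + 2)) + 9841/(1600*(s - 6)) + 191/(40*(s - 6)**2) - 614/(99*(s - 7)).
Integrate each term; A/(s−a) gives A·log|s−a|; A/(s−a)² gives −A/(s−a).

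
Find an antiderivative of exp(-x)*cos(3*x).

Let I denote the integral. Integrate by parts with u = cos(3*x), dv = exp(-x) dx, so v = -exp(-x): I = -exp(-x)*cos(3*x) − 3·∫ exp(-x)*sin(3*x) dx.
Apply parts again with u = sin(3*x), dv = exp(-x) dx: ∫ exp(-x)*sin(3*x) dx = -exp(-x)*sin(3*x) + 3·I. Substituting back brings back I: I = 3*exp(-x)*sin(3*x) - exp(-x)*cos(3*x) − 9·I.
Solving for I: (1 + 9)·I equals the remaining terms, so I = (1/10)·(3*exp(-x)*sin(3*x) - exp(-x)*cos(3*x)).

3*exp(-x)*sin(3*x)/10 - exp(-x)*cos(3*x)/10 + C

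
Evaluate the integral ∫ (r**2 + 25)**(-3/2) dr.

Substitute r = 5·tan(θ), so dr = 5·sec(θ)^2 dθ and the radical becomes sqrt(r**2 + 25) = 5·sec(θ) by the Pythagorean identity.
Integrate the resulting trig expression in θ, then back-substitute tan(θ) = r/5, sec(θ) = sqrt(r**2 + 25)/5 (absorbing any constant into C).

r/(25*sqrt(r**2 + 25)) + C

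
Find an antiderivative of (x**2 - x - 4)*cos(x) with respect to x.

Use integration by parts with u = x**2 - x - 4, dv = cos(x) dx, so v = sin(x).
Apply parts 2 times (tabular method): alternate signs, differentiate u down to 0, integrate dv up.

x**2*sin(x) - x*sin(x) + 2*x*cos(x) - 6*sin(x) - cos(x) + C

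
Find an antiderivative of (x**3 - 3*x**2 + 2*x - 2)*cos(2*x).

x**3*sin(2*x)/2 - 3*x**2*sin(2*x)/2 + 3*x**2*cos(2*x)/4 + x*sin(2*x)/4 - 3*x*cos(2*x)/2 - sin(2*x)/4 + cos(2*x)/8 + C

Use integration by parts with u = x**3 - 3*x**2 + 2*x - 2, dv = cos(2*x) dx, so v = sin(2*x)/2.
Apply parts 3 times (tabular method): alternate signs, differentiate u down to 0, integrate dv up.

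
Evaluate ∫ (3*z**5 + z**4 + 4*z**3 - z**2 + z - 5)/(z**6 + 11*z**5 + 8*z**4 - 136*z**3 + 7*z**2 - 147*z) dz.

5*log(z)/147 + 907*log(z - 3)/3000 + 3286201*log(z + 7)/1225000 - 237*log(z**2 + 1)/25000 + 9*atan(z)/12500 + 49453/(3500*z + 24500) + C

Factor the denominator: z*(z - 3)*(z + 7)**2*(z**2 + 1).
Partial-fraction decomposition: -3*(79*z - 3)/(12500*(z**2 + 1)) + 3286201/(1225000*(z + 7)) - 49453/(3500*(z + 7)**2) + 907/(3000*(z - 3)) + 5/(147*z).
Integrate each term; A/(z−a) gives A·log|z−a|; the (Bz+D)/(z²+p²) term gives a log and an atan.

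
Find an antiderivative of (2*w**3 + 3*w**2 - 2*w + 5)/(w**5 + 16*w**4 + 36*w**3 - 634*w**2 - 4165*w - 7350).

103*log(w - 7)/3276 - 517*log(w + 5)/36 + 307*log(w + 6)/13 - 65*log(w + 7)/7 - 20/(3*w + 15) + C

Factor the denominator: (w - 7)*(w + 5)**2*(w + 6)*(w + 7).
Partial-fraction decomposition: -65/(7*(w + 7)) + 307/(13*(w + 6)) - 517/(36*(w + 5)) + 20/(3*(w + 5)**2) + 103/(3276*(w - 7)).
Integrate each term; A/(w−a) gives A·log|w−a|; A/(w−a)² gives −A/(w−a).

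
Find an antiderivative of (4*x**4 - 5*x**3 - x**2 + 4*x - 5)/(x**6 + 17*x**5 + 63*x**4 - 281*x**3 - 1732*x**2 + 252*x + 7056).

Factor the denominator: (x - 4)*(x - 2)*(x + 3)*(x + 6)*(x + 7)**2.
Partial-fraction decomposition: 4004095/(156816*(x + 7)) + 11237/(396*(x + 7)**2) - 6199/(240*(x + 6)) + 433/(1680*(x + 3)) - 23/(6480*(x - 2)) + 699/(16940*(x - 4)).
Integrate each term; A/(x−a) gives A·log|x−a|; A/(x−a)² gives −A/(x−a).

699*log(x - 4)/16940 - 23*log(x - 2)/6480 + 433*log(x + 3)/1680 - 6199*log(x + 6)/240 + 4004095*log(x + 7)/156816 - 11237/(396*x + 2772) + C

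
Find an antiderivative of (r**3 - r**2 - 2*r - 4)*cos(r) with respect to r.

r**3*sin(r) - r**2*sin(r) + 3*r**2*cos(r) - 8*r*sin(r) - 2*r*cos(r) - 2*sin(r) - 8*cos(r) + C

Use integration by parts with u = r**3 - r**2 - 2*r - 4, dv = cos(r) dr, so v = sin(r).
Apply parts 3 times (tabular method): alternate signs, differentiate u down to 0, integrate dv up.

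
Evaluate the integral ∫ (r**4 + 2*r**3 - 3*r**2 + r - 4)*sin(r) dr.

-r**4*cos(r) + 4*r**3*sin(r) - 2*r**3*cos(r) + 6*r**2*sin(r) + 15*r**2*cos(r) - 30*r*sin(r) + 11*r*cos(r) - 11*sin(r) - 26*cos(r) + C

Use integration by parts with u = r**4 + 2*r**3 - 3*r**2 + r - 4, dv = sin(r) dr, so v = -cos(r).
Apply parts 4 times (tabular method): alternate signs, differentiate u down to 0, integrate dv up.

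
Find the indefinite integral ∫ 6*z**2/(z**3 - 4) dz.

2*log(z**3 - 4) + C

Let u = z**3 - 4, so du = (3*z**2) dz.
Rewriting, the integral becomes 2·∫ 1/u du = 2·log(u).
Substituting back, u = z**3 - 4.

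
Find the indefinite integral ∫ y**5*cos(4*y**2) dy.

y**4*sin(4*y**2)/8 + y**2*cos(4*y**2)/16 - sin(4*y**2)/64 + C

Let u = y², du = 2y dy; rewrite as (1/2)∫ u^2·cos(4u) du.
Now integrate by parts 2 times.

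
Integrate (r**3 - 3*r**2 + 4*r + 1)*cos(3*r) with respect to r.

r**3*sin(3*r)/3 - r**2*sin(3*r) + r**2*cos(3*r)/3 + 10*r*sin(3*r)/9 - 2*r*cos(3*r)/3 + 5*sin(3*r)/9 + 10*cos(3*r)/27 + C

Use integration by parts with u = r**3 - 3*r**2 + 4*r + 1, dv = cos(3*r) dr, so v = sin(3*r)/3.
Apply parts 3 times (tabular method): alternate signs, differentiate u down to 0, integrate dv up.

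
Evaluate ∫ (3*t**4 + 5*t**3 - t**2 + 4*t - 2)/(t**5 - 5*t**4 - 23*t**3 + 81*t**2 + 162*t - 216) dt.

Factor the denominator: (t - 6)*(t - 4)*(t - 1)*(t + 3)**2.
Partial-fraction decomposition: 34313/(63504*(t + 3)) - 85/(252*(t + 3)**2) + 3/(80*(t - 1)) - 181/(49*(t - 4)) + 2477/(405*(t - 6)).
Integrate each term; A/(t−a) gives A·log|t−a|; A/(t−a)² gives −A/(t−a).

2477*log(t - 6)/405 - 181*log(t - 4)/49 + 3*log(t - 1)/80 + 34313*log(t + 3)/63504 + 85/(252*t + 756) + C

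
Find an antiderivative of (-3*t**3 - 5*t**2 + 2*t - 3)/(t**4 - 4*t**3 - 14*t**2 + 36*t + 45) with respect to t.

-493*log(t - 5)/96 + 41*log(t - 3)/16 - 7*log(t + 1)/48 - 9*log(t + 3)/32 + C

Factor the denominator: (t - 5)*(t - 3)*(t + 1)*(t + 3).
Partial-fraction decomposition: -9/(32*(t + 3)) - 7/(48*(t + 1)) + 41/(16*(t - 3)) - 493/(96*(t - 5)).
Integrate each term: A/(t−a) contributes A·log|t−a|.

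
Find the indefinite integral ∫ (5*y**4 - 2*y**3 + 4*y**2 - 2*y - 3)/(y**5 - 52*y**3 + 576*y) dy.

-log(y)/192 + 2059*log(y - 6)/480 - 241*log(y - 4)/128 - 1477*log(y + 4)/640 + 157*log(y + 6)/32 + C

Factor the denominator: y*(y - 6)*(y - 4)*(y + 4)*(y + 6).
Partial-fraction decomposition: 157/(32*(y + 6)) - 1477/(640*(y + 4)) - 241/(128*(y - 4)) + 2059/(480*(y - 6)) - 1/(192*y).
Integrate each term: A/(y−a) contributes A·log|y−a|.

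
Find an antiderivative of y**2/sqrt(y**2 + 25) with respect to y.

Substitute y = 5·tan(θ), so dy = 5·sec(θ)^2 dθ and the radical becomes sqrt(y**2 + 25) = 5·sec(θ) by the Pythagorean identity.
Integrate the resulting trig expression in θ, then back-substitute tan(θ) = y/5, sec(θ) = sqrt(y**2 + 25)/5 (absorbing any constant into C).

y*sqrt(y**2 + 25)/2 - 25*log(y + sqrt(y**2 + 25))/2 + C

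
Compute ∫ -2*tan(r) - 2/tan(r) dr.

-2*log(tan(r)) + C

Let u = tan(r), so du = (tan(r)**2 + 1) dr.
Rewriting, the integral becomes -2·∫ 1/u du = -2·log(u).
Substituting back, u = tan(r).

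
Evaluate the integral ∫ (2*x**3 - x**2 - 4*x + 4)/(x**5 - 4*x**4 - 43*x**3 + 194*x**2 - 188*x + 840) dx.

47*log(x - 6)/65 - 209*log(x - 5)/348 - 703*log(x + 7)/8268 - 144*log(x**2 + 4)/7685 + 266*atan(x/2)/7685 + C

Factor the denominator: (x - 6)*(x - 5)*(x + 7)*(x**2 + 4).
Partial-fraction decomposition: -4*(72*x - 133)/(7685*(x**2 + 4)) - 703/(8268*(x + 7)) - 209/(348*(x - 5)) + 47/(65*(x - 6)).
Integrate each term; A/(x−a) gives A·log|x−a|; the (Bx+D)/(x²+p²) term gives a log and an atan.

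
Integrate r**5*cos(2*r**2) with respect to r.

Let u = r², du = 2r dr; rewrite as (1/2)∫ u^2·cos(2u) du.
Now integrate by parts 2 times.

r**4*sin(2*r**2)/4 + r**2*cos(2*r**2)/4 - sin(2*r**2)/8 + C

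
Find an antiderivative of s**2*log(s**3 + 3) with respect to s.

s**3*log(s**3 + 3)/3 - s**3/3 + log(s**3 + 3) + C

Let u = s**3 + 3, so du = (3*s**2) ds.
The integral becomes (1/3)·∫ log(u) du; integrate by parts with u′=log(u), dv′=du.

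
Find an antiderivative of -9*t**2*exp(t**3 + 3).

-3*exp(t**3 + 3) + C

Let u = t**3 + 3, so du = (3*t**2) dt.
Rewriting, the integral becomes -3·∫ e^u du = -3·e^u.
Substituting back, u = t**3 + 3.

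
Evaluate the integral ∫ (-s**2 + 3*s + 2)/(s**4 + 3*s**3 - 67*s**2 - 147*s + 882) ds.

-log(s - 7)/28 - log(s - 3)/180 - 4*log(s + 6)/9 + 17*log(s + 7)/35 + C

Factor the denominator: (s - 7)*(s - 3)*(s + 6)*(s + 7).
Partial-fraction decomposition: 17/(35*(s + 7)) - 4/(9*(s + 6)) - 1/(180*(s - 3)) - 1/(28*(s - 7)).
Integrate each term: A/(s−a) contributes A·log|s−a|.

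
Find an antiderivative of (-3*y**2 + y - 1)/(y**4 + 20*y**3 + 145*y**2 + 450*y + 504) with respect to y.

-31*log(y + 3)/12 + 53*log(y + 4)/6 - 115*log(y + 6)/6 + 155*log(y + 7)/12 + C

Factor the denominator: (y + 3)*(y + 4)*(y + 6)*(y + 7).
Partial-fraction decomposition: 155/(12*(y + 7)) - 115/(6*(y + 6)) + 53/(6*(y + 4)) - 31/(12*(y + 3)).
Integrate each term: A/(y−a) contributes A·log|y−a|.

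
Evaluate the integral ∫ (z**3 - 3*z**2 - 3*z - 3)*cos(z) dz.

Use integration by parts with u = z**3 - 3*z**2 - 3*z - 3, dv = cos(z) dz, so v = sin(z).
Apply parts 3 times (tabular method): alternate signs, differentiate u down to 0, integrate dv up.

z**3*sin(z) - 3*z**2*sin(z) + 3*z**2*cos(z) - 9*z*sin(z) - 6*z*cos(z) + 3*sin(z) - 9*cos(z) + C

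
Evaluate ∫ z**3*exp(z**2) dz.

Let u = z², du = 2z dz; rewrite as (1/2)∫ u^1·exp(1u) du.
Now integrate by parts 1 time.

(z**2 - 1)*exp(z**2)/2 + C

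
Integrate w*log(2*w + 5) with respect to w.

w**2*log(2*w + 5)/2 - w**2/4 + 5*w/4 - 25*log(2*w + 5)/8 + C

Use integration by parts with u = log(2*w + 5), dv = w dw.
Then du = 2/(2*w + 5) dw and v = w**2/2.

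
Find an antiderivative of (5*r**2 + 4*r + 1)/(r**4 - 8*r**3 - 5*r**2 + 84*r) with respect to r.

Factor the denominator: r*(r - 7)*(r - 4)*(r + 3).
Partial-fraction decomposition: -17/(105*(r + 3)) - 97/(84*(r - 4)) + 137/(105*(r - 7)) + 1/(84*r).
Integrate each term: A/(r−a) contributes A·log|r−a|.

log(r)/84 + 137*log(r - 7)/105 - 97*log(r - 4)/84 - 17*log(r + 3)/105 + C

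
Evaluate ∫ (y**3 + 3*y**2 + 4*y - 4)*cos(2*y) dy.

Use integration by parts with u = y**3 + 3*y**2 + 4*y - 4, dv = cos(2*y) dy, so v = sin(2*y)/2.
Apply parts 3 times (tabular method): alternate signs, differentiate u down to 0, integrate dv up.

y**3*sin(2*y)/2 + 3*y**2*sin(2*y)/2 + 3*y**2*cos(2*y)/4 + 5*y*sin(2*y)/4 + 3*y*cos(2*y)/2 - 11*sin(2*y)/4 + 5*cos(2*y)/8 + C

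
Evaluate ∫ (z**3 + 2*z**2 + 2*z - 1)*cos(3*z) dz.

Use integration by parts with u = z**3 + 2*z**2 + 2*z - 1, dv = cos(3*z) dz, so v = sin(3*z)/3.
Apply parts 3 times (tabular method): alternate signs, differentiate u down to 0, integrate dv up.

z**3*sin(3*z)/3 + 2*z**2*sin(3*z)/3 + z**2*cos(3*z)/3 + 4*z*sin(3*z)/9 + 4*z*cos(3*z)/9 - 13*sin(3*z)/27 + 4*cos(3*z)/27 + C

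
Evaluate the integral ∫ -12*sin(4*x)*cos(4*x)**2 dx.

Let u = cos(4*x), so du = (-4*sin(4*x)) dx.
Rewriting, the integral becomes 3·∫ u^2 du = 3·u^3/3.
Substituting back, u = cos(4*x).

cos(4*x)**3 + C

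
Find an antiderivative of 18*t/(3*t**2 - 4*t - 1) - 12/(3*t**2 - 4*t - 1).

Let u = 3*t**2 - 4*t - 1, so du = (6*t - 4) dt.
Rewriting, the integral becomes 3·∫ 1/u du = 3·log(u).
Substituting back, u = 3*t**2 - 4*t - 1.

3*log(3*t**2 - 4*t - 1) + C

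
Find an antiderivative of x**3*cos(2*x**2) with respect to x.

Let u = x², du = 2x dx; rewrite as (1/2)∫ u^1·cos(2u) du.
Now integrate by parts 1 time.

x**2*sin(2*x**2)/4 + cos(2*x**2)/8 + C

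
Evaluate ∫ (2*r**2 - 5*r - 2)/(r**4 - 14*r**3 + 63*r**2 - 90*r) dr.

Factor the denominator: r*(r - 6)*(r - 5)*(r - 3).
Partial-fraction decomposition: 1/(18*(r - 3)) - 23/(10*(r - 5)) + 20/(9*(r - 6)) + 1/(45*r).
Integrate each term: A/(r−a) contributes A·log|r−a|.

log(r)/45 + 20*log(r - 6)/9 - 23*log(r - 5)/10 + log(r - 3)/18 + C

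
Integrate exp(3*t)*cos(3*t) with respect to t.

Let I denote the integral. Integrate by parts with u = cos(3*t), dv = exp(3*t) dt, so v = exp(3*t)/3: I = exp(3*t)*cos(3*t)/3 + ∫ exp(3*t)*sin(3*t) dt.
Apply parts again with u = sin(3*t), dv = exp(3*t) dt: ∫ exp(3*t)*sin(3*t) dt = exp(3*t)*sin(3*t)/3 − I. Substituting back brings back I: I = exp(3*t)*sin(3*t)/3 + exp(3*t)*cos(3*t)/3 − I.
Solving for I: (1 + 1)·I equals the remaining terms, so I = (1/2)·(exp(3*t)*sin(3*t)/3 + exp(3*t)*cos(3*t)/3).

exp(3*t)*sin(3*t)/6 + exp(3*t)*cos(3*t)/6 + C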